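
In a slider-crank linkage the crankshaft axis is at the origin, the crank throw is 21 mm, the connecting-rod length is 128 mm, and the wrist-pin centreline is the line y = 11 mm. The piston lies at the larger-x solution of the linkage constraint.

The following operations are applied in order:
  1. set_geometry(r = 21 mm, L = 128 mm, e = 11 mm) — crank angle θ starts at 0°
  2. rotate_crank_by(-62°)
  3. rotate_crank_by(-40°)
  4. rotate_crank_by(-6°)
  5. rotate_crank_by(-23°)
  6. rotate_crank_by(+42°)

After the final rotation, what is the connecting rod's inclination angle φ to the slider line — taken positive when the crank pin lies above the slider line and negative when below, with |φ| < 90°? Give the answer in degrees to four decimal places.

-14.4760

set_geometry: r = 21 mm, L = 128 mm, e = 11 mm; θ ← 0°
rotate_crank_by(-62°): θ ← 0° -62° = -62°
rotate_crank_by(-40°): θ ← -62° -40° = -102°
rotate_crank_by(-6°): θ ← -102° -6° = -108°
rotate_crank_by(-23°): θ ← -108° -23° = -131°
rotate_crank_by(+42°): θ ← -131° +42° = -89°
crank pin P = (r cos θ, r sin θ) = (0.366501, -20.996802)
h = r sin θ − e = -20.996802 − 11 = -31.996802
sin φ = h / L = -31.996802 / 128 = -0.24997501
φ = arcsin(-0.24997501) = -14.476034°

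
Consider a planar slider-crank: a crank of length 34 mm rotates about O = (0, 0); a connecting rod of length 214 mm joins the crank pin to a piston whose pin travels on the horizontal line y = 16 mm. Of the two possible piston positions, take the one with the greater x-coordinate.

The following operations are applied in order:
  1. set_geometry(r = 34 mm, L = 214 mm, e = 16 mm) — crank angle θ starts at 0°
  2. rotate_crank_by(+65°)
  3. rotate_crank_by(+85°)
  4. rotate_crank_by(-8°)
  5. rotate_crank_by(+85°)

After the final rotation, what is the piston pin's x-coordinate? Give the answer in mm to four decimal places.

186.8739

set_geometry: r = 34 mm, L = 214 mm, e = 16 mm; θ ← 0°
rotate_crank_by(+65°): θ ← 0° +65° = 65°
rotate_crank_by(+85°): θ ← 65° +85° = 150°
rotate_crank_by(-8°): θ ← 150° -8° = 142°
rotate_crank_by(+85°): θ ← 142° +85° = 227°
crank pin P = (r cos θ, r sin θ) = (-23.187944, -24.866026)
h = r sin θ − e = -24.866026 − 16 = -40.866026
x = r cos θ + √(L² − h²) = -23.187944 + √(45796.0 − 1670.0321) = -23.187944 + 210.061819 = 186.873875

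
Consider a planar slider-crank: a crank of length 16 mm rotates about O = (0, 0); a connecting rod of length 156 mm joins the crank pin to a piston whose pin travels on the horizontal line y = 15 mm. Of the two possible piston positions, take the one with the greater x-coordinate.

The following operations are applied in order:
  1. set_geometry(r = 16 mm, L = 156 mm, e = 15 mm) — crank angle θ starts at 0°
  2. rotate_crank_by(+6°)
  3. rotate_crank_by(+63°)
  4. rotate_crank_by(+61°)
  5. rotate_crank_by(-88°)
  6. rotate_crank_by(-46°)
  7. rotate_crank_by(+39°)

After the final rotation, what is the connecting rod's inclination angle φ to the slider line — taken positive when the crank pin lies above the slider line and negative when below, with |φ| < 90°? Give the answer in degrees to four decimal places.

-2.1391

set_geometry: r = 16 mm, L = 156 mm, e = 15 mm; θ ← 0°
rotate_crank_by(+6°): θ ← 0° +6° = 6°
rotate_crank_by(+63°): θ ← 6° +63° = 69°
rotate_crank_by(+61°): θ ← 69° +61° = 130°
rotate_crank_by(-88°): θ ← 130° -88° = 42°
rotate_crank_by(-46°): θ ← 42° -46° = -4°
rotate_crank_by(+39°): θ ← -4° +39° = 35°
crank pin P = (r cos θ, r sin θ) = (13.106433, 9.177223)
h = r sin θ − e = 9.177223 − 15 = -5.822777
sin φ = h / L = -5.822777 / 156 = -0.03732549
φ = arcsin(-0.03732549) = -2.139090°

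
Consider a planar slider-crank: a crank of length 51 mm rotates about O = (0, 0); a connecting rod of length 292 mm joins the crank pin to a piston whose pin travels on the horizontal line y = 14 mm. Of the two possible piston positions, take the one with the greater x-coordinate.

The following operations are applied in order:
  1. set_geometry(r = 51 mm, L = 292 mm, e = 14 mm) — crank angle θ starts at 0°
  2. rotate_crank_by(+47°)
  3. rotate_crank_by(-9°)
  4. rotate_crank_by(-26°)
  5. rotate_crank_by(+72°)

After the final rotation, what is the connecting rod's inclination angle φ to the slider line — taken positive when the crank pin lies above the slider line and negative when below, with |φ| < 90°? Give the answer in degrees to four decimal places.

set_geometry: r = 51 mm, L = 292 mm, e = 14 mm; θ ← 0°
rotate_crank_by(+47°): θ ← 0° +47° = 47°
rotate_crank_by(-9°): θ ← 47° -9° = 38°
rotate_crank_by(-26°): θ ← 38° -26° = 12°
rotate_crank_by(+72°): θ ← 12° +72° = 84°
crank pin P = (r cos θ, r sin θ) = (5.330952, 50.720617)
h = r sin θ − e = 50.720617 − 14 = 36.720617
sin φ = h / L = 36.720617 / 292 = 0.12575554
φ = arcsin(0.12575554) = 7.224389°

7.2244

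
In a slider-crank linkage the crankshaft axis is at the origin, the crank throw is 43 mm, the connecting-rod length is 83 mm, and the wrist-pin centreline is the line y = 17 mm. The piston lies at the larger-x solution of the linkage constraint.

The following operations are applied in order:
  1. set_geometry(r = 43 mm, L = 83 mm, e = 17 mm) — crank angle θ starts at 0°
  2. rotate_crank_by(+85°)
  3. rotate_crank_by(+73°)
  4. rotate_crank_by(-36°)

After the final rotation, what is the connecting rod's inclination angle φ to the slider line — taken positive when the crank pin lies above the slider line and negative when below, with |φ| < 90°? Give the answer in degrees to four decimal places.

set_geometry: r = 43 mm, L = 83 mm, e = 17 mm; θ ← 0°
rotate_crank_by(+85°): θ ← 0° +85° = 85°
rotate_crank_by(+73°): θ ← 85° +73° = 158°
rotate_crank_by(-36°): θ ← 158° -36° = 122°
crank pin P = (r cos θ, r sin θ) = (-22.786528, 36.466068)
h = r sin θ − e = 36.466068 − 17 = 19.466068
sin φ = h / L = 19.466068 / 83 = 0.23453094
φ = arcsin(0.23453094) = 13.563975°

13.5640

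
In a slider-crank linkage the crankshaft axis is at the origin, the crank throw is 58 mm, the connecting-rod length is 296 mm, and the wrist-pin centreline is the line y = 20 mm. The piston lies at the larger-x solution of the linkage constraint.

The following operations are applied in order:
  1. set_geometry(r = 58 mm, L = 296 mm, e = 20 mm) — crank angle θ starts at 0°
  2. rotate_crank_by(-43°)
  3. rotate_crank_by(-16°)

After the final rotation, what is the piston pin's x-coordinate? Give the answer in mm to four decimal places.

set_geometry: r = 58 mm, L = 296 mm, e = 20 mm; θ ← 0°
rotate_crank_by(-43°): θ ← 0° -43° = -43°
rotate_crank_by(-16°): θ ← -43° -16° = -59°
crank pin P = (r cos θ, r sin θ) = (29.872208, -49.715703)
h = r sin θ − e = -49.715703 − 20 = -69.715703
x = r cos θ + √(L² − h²) = 29.872208 + √(87616.0 − 4860.2793) = 29.872208 + 287.672940 = 317.545149

317.5451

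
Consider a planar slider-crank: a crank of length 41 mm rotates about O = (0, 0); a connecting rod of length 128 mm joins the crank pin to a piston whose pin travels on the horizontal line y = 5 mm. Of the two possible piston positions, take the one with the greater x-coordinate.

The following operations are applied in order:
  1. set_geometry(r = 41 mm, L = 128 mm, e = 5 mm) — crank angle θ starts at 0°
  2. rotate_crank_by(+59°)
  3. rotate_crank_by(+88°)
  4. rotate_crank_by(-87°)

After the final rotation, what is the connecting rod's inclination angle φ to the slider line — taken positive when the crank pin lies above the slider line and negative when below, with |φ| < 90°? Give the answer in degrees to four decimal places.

set_geometry: r = 41 mm, L = 128 mm, e = 5 mm; θ ← 0°
rotate_crank_by(+59°): θ ← 0° +59° = 59°
rotate_crank_by(+88°): θ ← 59° +88° = 147°
rotate_crank_by(-87°): θ ← 147° -87° = 60°
crank pin P = (r cos θ, r sin θ) = (20.500000, 35.507042)
h = r sin θ − e = 35.507042 − 5 = 30.507042
sin φ = h / L = 30.507042 / 128 = 0.23833626
φ = arcsin(0.23833626) = 13.788366°

13.7884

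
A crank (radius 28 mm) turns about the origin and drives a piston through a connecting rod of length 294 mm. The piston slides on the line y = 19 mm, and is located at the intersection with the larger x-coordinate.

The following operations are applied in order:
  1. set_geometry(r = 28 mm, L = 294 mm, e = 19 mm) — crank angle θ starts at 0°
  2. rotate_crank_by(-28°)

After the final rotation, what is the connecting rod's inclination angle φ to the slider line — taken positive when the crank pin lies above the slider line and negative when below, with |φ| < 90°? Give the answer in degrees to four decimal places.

-6.2771

set_geometry: r = 28 mm, L = 294 mm, e = 19 mm; θ ← 0°
rotate_crank_by(-28°): θ ← 0° -28° = -28°
crank pin P = (r cos θ, r sin θ) = (24.722533, -13.145204)
h = r sin θ − e = -13.145204 − 19 = -32.145204
sin φ = h / L = -32.145204 / 294 = -0.10933743
φ = arcsin(-0.10933743) = -6.277123°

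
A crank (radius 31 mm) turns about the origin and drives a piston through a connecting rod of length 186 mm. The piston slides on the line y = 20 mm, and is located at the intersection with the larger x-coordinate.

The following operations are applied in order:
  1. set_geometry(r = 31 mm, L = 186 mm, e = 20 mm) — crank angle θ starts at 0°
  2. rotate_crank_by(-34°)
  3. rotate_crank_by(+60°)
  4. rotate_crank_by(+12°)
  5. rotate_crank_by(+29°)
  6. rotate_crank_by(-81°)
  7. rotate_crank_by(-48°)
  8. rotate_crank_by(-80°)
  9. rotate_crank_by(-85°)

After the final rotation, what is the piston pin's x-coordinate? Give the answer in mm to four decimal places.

164.8389

set_geometry: r = 31 mm, L = 186 mm, e = 20 mm; θ ← 0°
rotate_crank_by(-34°): θ ← 0° -34° = -34°
rotate_crank_by(+60°): θ ← -34° +60° = 26°
rotate_crank_by(+12°): θ ← 26° +12° = 38°
rotate_crank_by(+29°): θ ← 38° +29° = 67°
rotate_crank_by(-81°): θ ← 67° -81° = -14°
rotate_crank_by(-48°): θ ← -14° -48° = -62°
rotate_crank_by(-80°): θ ← -62° -80° = -142°
rotate_crank_by(-85°): θ ← -142° -85° = -227°
crank pin P = (r cos θ, r sin θ) = (-21.141949, 22.671965)
h = r sin θ − e = 22.671965 − 20 = 2.671965
x = r cos θ + √(L² − h²) = -21.141949 + √(34596.0 − 7.1394) = -21.141949 + 185.980807 = 164.838858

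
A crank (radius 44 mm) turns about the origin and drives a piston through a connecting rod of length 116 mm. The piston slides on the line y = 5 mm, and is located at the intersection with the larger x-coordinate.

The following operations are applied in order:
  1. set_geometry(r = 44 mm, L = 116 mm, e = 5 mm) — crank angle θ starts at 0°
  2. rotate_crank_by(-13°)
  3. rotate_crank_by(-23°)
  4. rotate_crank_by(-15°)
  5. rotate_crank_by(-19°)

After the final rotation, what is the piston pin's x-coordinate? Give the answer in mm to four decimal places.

121.3880

set_geometry: r = 44 mm, L = 116 mm, e = 5 mm; θ ← 0°
rotate_crank_by(-13°): θ ← 0° -13° = -13°
rotate_crank_by(-23°): θ ← -13° -23° = -36°
rotate_crank_by(-15°): θ ← -36° -15° = -51°
rotate_crank_by(-19°): θ ← -51° -19° = -70°
crank pin P = (r cos θ, r sin θ) = (15.048886, -41.346475)
h = r sin θ − e = -41.346475 − 5 = -46.346475
x = r cos θ + √(L² − h²) = 15.048886 + √(13456.0 − 2147.9958) = 15.048886 + 106.339100 = 121.387986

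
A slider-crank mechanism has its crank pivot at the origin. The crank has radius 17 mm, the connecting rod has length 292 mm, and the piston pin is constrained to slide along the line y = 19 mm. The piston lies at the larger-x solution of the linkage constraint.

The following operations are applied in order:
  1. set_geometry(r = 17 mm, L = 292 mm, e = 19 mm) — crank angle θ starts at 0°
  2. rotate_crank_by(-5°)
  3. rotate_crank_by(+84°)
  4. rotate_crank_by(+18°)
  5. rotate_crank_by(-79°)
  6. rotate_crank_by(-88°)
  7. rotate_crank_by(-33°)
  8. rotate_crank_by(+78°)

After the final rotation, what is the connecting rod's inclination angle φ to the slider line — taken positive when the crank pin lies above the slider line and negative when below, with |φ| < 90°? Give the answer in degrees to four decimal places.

-5.1448

set_geometry: r = 17 mm, L = 292 mm, e = 19 mm; θ ← 0°
rotate_crank_by(-5°): θ ← 0° -5° = -5°
rotate_crank_by(+84°): θ ← -5° +84° = 79°
rotate_crank_by(+18°): θ ← 79° +18° = 97°
rotate_crank_by(-79°): θ ← 97° -79° = 18°
rotate_crank_by(-88°): θ ← 18° -88° = -70°
rotate_crank_by(-33°): θ ← -70° -33° = -103°
rotate_crank_by(+78°): θ ← -103° +78° = -25°
crank pin P = (r cos θ, r sin θ) = (15.407232, -7.184510)
h = r sin θ − e = -7.184510 − 19 = -26.184510
sin φ = h / L = -26.184510 / 292 = -0.08967298
φ = arcsin(-0.08967298) = -5.144794°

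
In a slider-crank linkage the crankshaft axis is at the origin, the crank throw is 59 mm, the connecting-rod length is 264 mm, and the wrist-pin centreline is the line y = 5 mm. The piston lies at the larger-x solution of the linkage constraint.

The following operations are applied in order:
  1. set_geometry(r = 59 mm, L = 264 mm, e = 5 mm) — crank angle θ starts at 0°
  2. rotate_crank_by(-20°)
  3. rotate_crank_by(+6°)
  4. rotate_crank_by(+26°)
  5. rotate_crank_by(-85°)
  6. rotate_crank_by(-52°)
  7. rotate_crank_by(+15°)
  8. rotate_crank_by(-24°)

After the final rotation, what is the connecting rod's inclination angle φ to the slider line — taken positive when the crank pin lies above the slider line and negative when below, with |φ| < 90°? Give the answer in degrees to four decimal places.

set_geometry: r = 59 mm, L = 264 mm, e = 5 mm; θ ← 0°
rotate_crank_by(-20°): θ ← 0° -20° = -20°
rotate_crank_by(+6°): θ ← -20° +6° = -14°
rotate_crank_by(+26°): θ ← -14° +26° = 12°
rotate_crank_by(-85°): θ ← 12° -85° = -73°
rotate_crank_by(-52°): θ ← -73° -52° = -125°
rotate_crank_by(+15°): θ ← -125° +15° = -110°
rotate_crank_by(-24°): θ ← -110° -24° = -134°
crank pin P = (r cos θ, r sin θ) = (-40.984844, -42.441048)
h = r sin θ − e = -42.441048 − 5 = -47.441048
sin φ = h / L = -47.441048 / 264 = -0.17970094
φ = arcsin(-0.17970094) = -10.352341°

-10.3523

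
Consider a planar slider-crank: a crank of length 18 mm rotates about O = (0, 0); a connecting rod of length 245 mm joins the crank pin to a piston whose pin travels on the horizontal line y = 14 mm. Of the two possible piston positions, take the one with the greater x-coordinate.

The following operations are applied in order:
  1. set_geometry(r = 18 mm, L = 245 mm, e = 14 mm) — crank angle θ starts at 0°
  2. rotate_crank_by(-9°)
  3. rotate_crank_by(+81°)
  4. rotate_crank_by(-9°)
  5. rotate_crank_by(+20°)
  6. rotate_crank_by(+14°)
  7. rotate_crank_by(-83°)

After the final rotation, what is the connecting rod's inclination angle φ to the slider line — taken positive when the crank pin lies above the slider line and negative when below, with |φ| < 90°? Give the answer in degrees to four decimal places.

-2.2563

set_geometry: r = 18 mm, L = 245 mm, e = 14 mm; θ ← 0°
rotate_crank_by(-9°): θ ← 0° -9° = -9°
rotate_crank_by(+81°): θ ← -9° +81° = 72°
rotate_crank_by(-9°): θ ← 72° -9° = 63°
rotate_crank_by(+20°): θ ← 63° +20° = 83°
rotate_crank_by(+14°): θ ← 83° +14° = 97°
rotate_crank_by(-83°): θ ← 97° -83° = 14°
crank pin P = (r cos θ, r sin θ) = (17.465323, 4.354594)
h = r sin θ − e = 4.354594 − 14 = -9.645406
sin φ = h / L = -9.645406 / 245 = -0.03936900
φ = arcsin(-0.03936900) = -2.256261°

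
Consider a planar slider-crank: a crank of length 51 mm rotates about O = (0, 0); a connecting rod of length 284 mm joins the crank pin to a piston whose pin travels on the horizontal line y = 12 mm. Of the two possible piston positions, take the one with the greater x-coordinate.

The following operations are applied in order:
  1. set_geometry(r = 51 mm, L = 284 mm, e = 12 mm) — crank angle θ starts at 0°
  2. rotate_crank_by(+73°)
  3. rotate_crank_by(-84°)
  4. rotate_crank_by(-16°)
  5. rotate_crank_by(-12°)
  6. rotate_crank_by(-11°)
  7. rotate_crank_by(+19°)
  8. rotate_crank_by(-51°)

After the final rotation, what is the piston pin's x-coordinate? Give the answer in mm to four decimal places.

284.1345

set_geometry: r = 51 mm, L = 284 mm, e = 12 mm; θ ← 0°
rotate_crank_by(+73°): θ ← 0° +73° = 73°
rotate_crank_by(-84°): θ ← 73° -84° = -11°
rotate_crank_by(-16°): θ ← -11° -16° = -27°
rotate_crank_by(-12°): θ ← -27° -12° = -39°
rotate_crank_by(-11°): θ ← -39° -11° = -50°
rotate_crank_by(+19°): θ ← -50° +19° = -31°
rotate_crank_by(-51°): θ ← -31° -51° = -82°
crank pin P = (r cos θ, r sin θ) = (7.097828, -50.503672)
h = r sin θ − e = -50.503672 − 12 = -62.503672
x = r cos θ + √(L² − h²) = 7.097828 + √(80656.0 − 3906.7090) = 7.097828 + 277.036624 = 284.134452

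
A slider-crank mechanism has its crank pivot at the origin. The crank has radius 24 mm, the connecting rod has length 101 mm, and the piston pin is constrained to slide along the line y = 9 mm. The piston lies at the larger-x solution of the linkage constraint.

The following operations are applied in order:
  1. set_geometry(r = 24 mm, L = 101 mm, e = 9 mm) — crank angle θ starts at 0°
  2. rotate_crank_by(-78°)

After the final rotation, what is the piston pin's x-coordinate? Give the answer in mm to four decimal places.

100.6264

set_geometry: r = 24 mm, L = 101 mm, e = 9 mm; θ ← 0°
rotate_crank_by(-78°): θ ← 0° -78° = -78°
crank pin P = (r cos θ, r sin θ) = (4.989881, -23.475542)
h = r sin θ − e = -23.475542 − 9 = -32.475542
x = r cos θ + √(L² − h²) = 4.989881 + √(10201.0 − 1054.6609) = 4.989881 + 95.636495 = 100.626375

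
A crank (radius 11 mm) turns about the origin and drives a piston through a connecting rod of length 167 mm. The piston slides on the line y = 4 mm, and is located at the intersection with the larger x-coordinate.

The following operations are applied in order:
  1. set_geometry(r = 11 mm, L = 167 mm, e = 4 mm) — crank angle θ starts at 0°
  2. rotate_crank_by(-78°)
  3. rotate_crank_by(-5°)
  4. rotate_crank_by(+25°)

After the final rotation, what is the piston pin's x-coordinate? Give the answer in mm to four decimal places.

set_geometry: r = 11 mm, L = 167 mm, e = 4 mm; θ ← 0°
rotate_crank_by(-78°): θ ← 0° -78° = -78°
rotate_crank_by(-5°): θ ← -78° -5° = -83°
rotate_crank_by(+25°): θ ← -83° +25° = -58°
crank pin P = (r cos θ, r sin θ) = (5.829112, -9.328529)
h = r sin θ − e = -9.328529 − 4 = -13.328529
x = r cos θ + √(L² − h²) = 5.829112 + √(27889.0 − 177.6497) = 5.829112 + 166.467265 = 172.296377

172.2964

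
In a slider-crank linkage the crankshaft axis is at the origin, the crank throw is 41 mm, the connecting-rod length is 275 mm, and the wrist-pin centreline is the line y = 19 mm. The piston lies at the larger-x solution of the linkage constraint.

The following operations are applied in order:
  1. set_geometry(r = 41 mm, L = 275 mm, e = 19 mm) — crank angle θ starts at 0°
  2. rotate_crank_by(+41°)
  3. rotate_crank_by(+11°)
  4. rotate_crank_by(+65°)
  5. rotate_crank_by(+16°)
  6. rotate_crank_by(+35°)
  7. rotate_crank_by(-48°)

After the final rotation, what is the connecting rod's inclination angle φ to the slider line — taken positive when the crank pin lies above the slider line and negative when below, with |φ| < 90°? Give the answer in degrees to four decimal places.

3.4413

set_geometry: r = 41 mm, L = 275 mm, e = 19 mm; θ ← 0°
rotate_crank_by(+41°): θ ← 0° +41° = 41°
rotate_crank_by(+11°): θ ← 41° +11° = 52°
rotate_crank_by(+65°): θ ← 52° +65° = 117°
rotate_crank_by(+16°): θ ← 117° +16° = 133°
rotate_crank_by(+35°): θ ← 133° +35° = 168°
rotate_crank_by(-48°): θ ← 168° -48° = 120°
crank pin P = (r cos θ, r sin θ) = (-20.500000, 35.507042)
h = r sin θ − e = 35.507042 − 19 = 16.507042
sin φ = h / L = 16.507042 / 275 = 0.06002561
φ = arcsin(0.06002561) = 3.441283°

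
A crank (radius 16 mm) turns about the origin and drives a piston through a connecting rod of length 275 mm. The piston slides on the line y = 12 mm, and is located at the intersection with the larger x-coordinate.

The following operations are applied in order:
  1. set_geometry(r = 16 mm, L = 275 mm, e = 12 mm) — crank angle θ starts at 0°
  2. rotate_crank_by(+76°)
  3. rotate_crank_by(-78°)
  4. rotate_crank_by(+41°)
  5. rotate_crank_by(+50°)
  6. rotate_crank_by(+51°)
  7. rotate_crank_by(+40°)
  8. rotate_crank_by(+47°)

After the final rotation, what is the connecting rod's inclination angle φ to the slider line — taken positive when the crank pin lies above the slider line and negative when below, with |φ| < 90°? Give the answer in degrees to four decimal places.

-4.9443

set_geometry: r = 16 mm, L = 275 mm, e = 12 mm; θ ← 0°
rotate_crank_by(+76°): θ ← 0° +76° = 76°
rotate_crank_by(-78°): θ ← 76° -78° = -2°
rotate_crank_by(+41°): θ ← -2° +41° = 39°
rotate_crank_by(+50°): θ ← 39° +50° = 89°
rotate_crank_by(+51°): θ ← 89° +51° = 140°
rotate_crank_by(+40°): θ ← 140° +40° = 180°
rotate_crank_by(+47°): θ ← 180° +47° = 227°
crank pin P = (r cos θ, r sin θ) = (-10.911974, -11.701659)
h = r sin θ − e = -11.701659 − 12 = -23.701659
sin φ = h / L = -23.701659 / 275 = -0.08618785
φ = arcsin(-0.08618785) = -4.944334°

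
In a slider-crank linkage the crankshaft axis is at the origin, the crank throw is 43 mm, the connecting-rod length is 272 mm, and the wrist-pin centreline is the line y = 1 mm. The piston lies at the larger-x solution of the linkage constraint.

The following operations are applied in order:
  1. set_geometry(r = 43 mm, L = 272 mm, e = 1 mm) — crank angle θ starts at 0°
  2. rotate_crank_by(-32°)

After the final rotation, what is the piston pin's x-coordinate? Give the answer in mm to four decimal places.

set_geometry: r = 43 mm, L = 272 mm, e = 1 mm; θ ← 0°
rotate_crank_by(-32°): θ ← 0° -32° = -32°
crank pin P = (r cos θ, r sin θ) = (36.466068, -22.786528)
h = r sin θ − e = -22.786528 − 1 = -23.786528
x = r cos θ + √(L² − h²) = 36.466068 + √(73984.0 − 565.7989) = 36.466068 + 270.957932 = 307.424000

307.4240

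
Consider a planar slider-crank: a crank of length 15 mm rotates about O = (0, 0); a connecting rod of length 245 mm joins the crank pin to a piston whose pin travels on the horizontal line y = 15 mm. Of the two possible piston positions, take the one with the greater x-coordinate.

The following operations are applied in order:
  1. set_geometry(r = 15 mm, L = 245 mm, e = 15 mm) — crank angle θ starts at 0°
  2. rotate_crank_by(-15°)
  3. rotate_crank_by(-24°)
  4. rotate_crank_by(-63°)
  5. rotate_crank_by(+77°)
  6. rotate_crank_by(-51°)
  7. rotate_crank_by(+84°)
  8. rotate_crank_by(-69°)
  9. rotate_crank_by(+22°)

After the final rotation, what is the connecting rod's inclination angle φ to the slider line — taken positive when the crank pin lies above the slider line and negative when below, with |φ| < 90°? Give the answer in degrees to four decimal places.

set_geometry: r = 15 mm, L = 245 mm, e = 15 mm; θ ← 0°
rotate_crank_by(-15°): θ ← 0° -15° = -15°
rotate_crank_by(-24°): θ ← -15° -24° = -39°
rotate_crank_by(-63°): θ ← -39° -63° = -102°
rotate_crank_by(+77°): θ ← -102° +77° = -25°
rotate_crank_by(-51°): θ ← -25° -51° = -76°
rotate_crank_by(+84°): θ ← -76° +84° = 8°
rotate_crank_by(-69°): θ ← 8° -69° = -61°
rotate_crank_by(+22°): θ ← -61° +22° = -39°
crank pin P = (r cos θ, r sin θ) = (11.657189, -9.439806)
h = r sin θ − e = -9.439806 − 15 = -24.439806
sin φ = h / L = -24.439806 / 245 = -0.09975431
φ = arcsin(-0.09975431) = -5.725023°

-5.7250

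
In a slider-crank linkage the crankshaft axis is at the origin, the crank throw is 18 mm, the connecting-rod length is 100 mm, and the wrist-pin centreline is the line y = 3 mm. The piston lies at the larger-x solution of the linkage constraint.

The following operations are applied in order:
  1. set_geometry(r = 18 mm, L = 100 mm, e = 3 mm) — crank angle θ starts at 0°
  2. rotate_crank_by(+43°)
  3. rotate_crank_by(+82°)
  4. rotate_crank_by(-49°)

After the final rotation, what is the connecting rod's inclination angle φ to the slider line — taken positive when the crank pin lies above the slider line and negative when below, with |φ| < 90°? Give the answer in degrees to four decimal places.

set_geometry: r = 18 mm, L = 100 mm, e = 3 mm; θ ← 0°
rotate_crank_by(+43°): θ ← 0° +43° = 43°
rotate_crank_by(+82°): θ ← 43° +82° = 125°
rotate_crank_by(-49°): θ ← 125° -49° = 76°
crank pin P = (r cos θ, r sin θ) = (4.354594, 17.465323)
h = r sin θ − e = 17.465323 − 3 = 14.465323
sin φ = h / L = 14.465323 / 100 = 0.14465323
φ = arcsin(0.14465323) = 8.317199°

8.3172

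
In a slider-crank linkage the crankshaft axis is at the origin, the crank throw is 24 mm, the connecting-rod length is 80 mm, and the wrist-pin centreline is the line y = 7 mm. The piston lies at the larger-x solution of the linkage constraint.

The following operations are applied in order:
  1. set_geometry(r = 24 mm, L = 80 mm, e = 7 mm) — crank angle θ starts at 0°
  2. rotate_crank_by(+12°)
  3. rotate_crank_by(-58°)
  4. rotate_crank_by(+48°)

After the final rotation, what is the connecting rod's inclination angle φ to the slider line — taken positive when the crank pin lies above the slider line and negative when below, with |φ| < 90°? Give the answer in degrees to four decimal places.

set_geometry: r = 24 mm, L = 80 mm, e = 7 mm; θ ← 0°
rotate_crank_by(+12°): θ ← 0° +12° = 12°
rotate_crank_by(-58°): θ ← 12° -58° = -46°
rotate_crank_by(+48°): θ ← -46° +48° = 2°
crank pin P = (r cos θ, r sin θ) = (23.985380, 0.837588)
h = r sin θ − e = 0.837588 − 7 = -6.162412
sin φ = h / L = -6.162412 / 80 = -0.07703015
φ = arcsin(-0.07703015) = -4.417879°

-4.4179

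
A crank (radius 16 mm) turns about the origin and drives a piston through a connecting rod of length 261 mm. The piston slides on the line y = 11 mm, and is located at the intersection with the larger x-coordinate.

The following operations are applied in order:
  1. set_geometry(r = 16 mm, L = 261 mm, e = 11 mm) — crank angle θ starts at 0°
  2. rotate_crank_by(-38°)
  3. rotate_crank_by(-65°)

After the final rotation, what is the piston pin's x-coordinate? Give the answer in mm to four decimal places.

set_geometry: r = 16 mm, L = 261 mm, e = 11 mm; θ ← 0°
rotate_crank_by(-38°): θ ← 0° -38° = -38°
rotate_crank_by(-65°): θ ← -38° -65° = -103°
crank pin P = (r cos θ, r sin θ) = (-3.599217, -15.589921)
h = r sin θ − e = -15.589921 − 11 = -26.589921
x = r cos θ + √(L² − h²) = -3.599217 + √(68121.0 − 707.0239) = -3.599217 + 259.642015 = 256.042798

256.0428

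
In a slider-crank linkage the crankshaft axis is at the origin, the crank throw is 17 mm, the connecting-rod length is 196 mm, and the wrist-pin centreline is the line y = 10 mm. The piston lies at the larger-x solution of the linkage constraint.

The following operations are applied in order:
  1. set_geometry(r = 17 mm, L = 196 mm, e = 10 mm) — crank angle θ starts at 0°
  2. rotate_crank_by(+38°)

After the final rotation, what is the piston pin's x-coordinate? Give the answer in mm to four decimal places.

set_geometry: r = 17 mm, L = 196 mm, e = 10 mm; θ ← 0°
rotate_crank_by(+38°): θ ← 0° +38° = 38°
crank pin P = (r cos θ, r sin θ) = (13.396183, 10.466245)
h = r sin θ − e = 10.466245 − 10 = 0.466245
x = r cos θ + √(L² − h²) = 13.396183 + √(38416.0 − 0.2174) = 13.396183 + 195.999445 = 209.395628

209.3956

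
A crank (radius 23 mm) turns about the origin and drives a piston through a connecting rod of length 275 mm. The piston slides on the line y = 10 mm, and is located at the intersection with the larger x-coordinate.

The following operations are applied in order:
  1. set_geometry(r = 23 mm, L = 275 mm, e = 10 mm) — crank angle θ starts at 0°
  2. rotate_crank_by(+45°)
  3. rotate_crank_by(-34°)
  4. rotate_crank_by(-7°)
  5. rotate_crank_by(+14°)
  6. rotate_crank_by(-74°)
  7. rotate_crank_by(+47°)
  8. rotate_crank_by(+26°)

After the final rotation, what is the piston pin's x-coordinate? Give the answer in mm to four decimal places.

296.9755

set_geometry: r = 23 mm, L = 275 mm, e = 10 mm; θ ← 0°
rotate_crank_by(+45°): θ ← 0° +45° = 45°
rotate_crank_by(-34°): θ ← 45° -34° = 11°
rotate_crank_by(-7°): θ ← 11° -7° = 4°
rotate_crank_by(+14°): θ ← 4° +14° = 18°
rotate_crank_by(-74°): θ ← 18° -74° = -56°
rotate_crank_by(+47°): θ ← -56° +47° = -9°
rotate_crank_by(+26°): θ ← -9° +26° = 17°
crank pin P = (r cos θ, r sin θ) = (21.995009, 6.724549)
h = r sin θ − e = 6.724549 − 10 = -3.275451
x = r cos θ + √(L² − h²) = 21.995009 + √(75625.0 − 10.7286) = 21.995009 + 274.980493 = 296.975502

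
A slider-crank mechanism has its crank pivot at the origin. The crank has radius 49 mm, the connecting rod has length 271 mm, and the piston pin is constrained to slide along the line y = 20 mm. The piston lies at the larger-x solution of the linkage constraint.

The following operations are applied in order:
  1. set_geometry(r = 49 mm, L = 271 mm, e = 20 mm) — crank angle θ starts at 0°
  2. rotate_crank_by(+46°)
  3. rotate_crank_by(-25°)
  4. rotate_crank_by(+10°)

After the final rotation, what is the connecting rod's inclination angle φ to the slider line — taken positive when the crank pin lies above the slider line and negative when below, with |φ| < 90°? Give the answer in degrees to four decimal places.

1.1073

set_geometry: r = 49 mm, L = 271 mm, e = 20 mm; θ ← 0°
rotate_crank_by(+46°): θ ← 0° +46° = 46°
rotate_crank_by(-25°): θ ← 46° -25° = 21°
rotate_crank_by(+10°): θ ← 21° +10° = 31°
crank pin P = (r cos θ, r sin θ) = (42.001198, 25.236866)
h = r sin θ − e = 25.236866 − 20 = 5.236866
sin φ = h / L = 5.236866 / 271 = 0.01932423
φ = arcsin(0.01932423) = 1.107266°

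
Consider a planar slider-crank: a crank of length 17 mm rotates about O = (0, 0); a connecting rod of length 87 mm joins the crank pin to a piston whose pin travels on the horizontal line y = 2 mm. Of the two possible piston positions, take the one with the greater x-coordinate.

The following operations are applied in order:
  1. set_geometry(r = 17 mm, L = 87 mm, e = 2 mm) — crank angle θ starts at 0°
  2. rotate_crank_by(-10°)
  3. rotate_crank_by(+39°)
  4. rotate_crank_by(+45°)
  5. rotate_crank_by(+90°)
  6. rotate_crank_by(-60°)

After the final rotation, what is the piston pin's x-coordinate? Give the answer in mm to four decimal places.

set_geometry: r = 17 mm, L = 87 mm, e = 2 mm; θ ← 0°
rotate_crank_by(-10°): θ ← 0° -10° = -10°
rotate_crank_by(+39°): θ ← -10° +39° = 29°
rotate_crank_by(+45°): θ ← 29° +45° = 74°
rotate_crank_by(+90°): θ ← 74° +90° = 164°
rotate_crank_by(-60°): θ ← 164° -60° = 104°
crank pin P = (r cos θ, r sin θ) = (-4.112672, 16.495027)
h = r sin θ − e = 16.495027 − 2 = 14.495027
x = r cos θ + √(L² − h²) = -4.112672 + √(7569.0 − 210.1058) = -4.112672 + 85.783997 = 81.671325

81.6713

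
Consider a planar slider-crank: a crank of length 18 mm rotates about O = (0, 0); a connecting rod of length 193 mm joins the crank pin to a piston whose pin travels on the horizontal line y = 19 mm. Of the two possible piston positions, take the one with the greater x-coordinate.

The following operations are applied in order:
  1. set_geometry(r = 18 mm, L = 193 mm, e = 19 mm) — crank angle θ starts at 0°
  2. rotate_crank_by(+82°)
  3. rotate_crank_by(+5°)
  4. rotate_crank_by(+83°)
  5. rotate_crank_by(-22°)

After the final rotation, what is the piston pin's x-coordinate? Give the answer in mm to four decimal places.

set_geometry: r = 18 mm, L = 193 mm, e = 19 mm; θ ← 0°
rotate_crank_by(+82°): θ ← 0° +82° = 82°
rotate_crank_by(+5°): θ ← 82° +5° = 87°
rotate_crank_by(+83°): θ ← 87° +83° = 170°
rotate_crank_by(-22°): θ ← 170° -22° = 148°
crank pin P = (r cos θ, r sin θ) = (-15.264866, 9.538547)
h = r sin θ − e = 9.538547 − 19 = -9.461453
x = r cos θ + √(L² − h²) = -15.264866 + √(37249.0 − 89.5191) = -15.264866 + 192.767946 = 177.503080

177.5031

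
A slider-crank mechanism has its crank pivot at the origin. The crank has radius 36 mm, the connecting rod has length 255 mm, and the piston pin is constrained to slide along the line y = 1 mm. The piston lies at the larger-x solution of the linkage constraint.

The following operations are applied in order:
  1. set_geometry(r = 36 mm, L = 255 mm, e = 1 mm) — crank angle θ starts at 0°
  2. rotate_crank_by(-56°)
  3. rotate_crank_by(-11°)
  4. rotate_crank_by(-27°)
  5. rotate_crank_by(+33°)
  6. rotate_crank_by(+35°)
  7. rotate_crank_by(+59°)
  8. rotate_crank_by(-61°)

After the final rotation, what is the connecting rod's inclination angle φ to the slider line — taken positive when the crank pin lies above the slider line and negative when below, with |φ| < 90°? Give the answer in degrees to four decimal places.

-4.0255

set_geometry: r = 36 mm, L = 255 mm, e = 1 mm; θ ← 0°
rotate_crank_by(-56°): θ ← 0° -56° = -56°
rotate_crank_by(-11°): θ ← -56° -11° = -67°
rotate_crank_by(-27°): θ ← -67° -27° = -94°
rotate_crank_by(+33°): θ ← -94° +33° = -61°
rotate_crank_by(+35°): θ ← -61° +35° = -26°
rotate_crank_by(+59°): θ ← -26° +59° = 33°
rotate_crank_by(-61°): θ ← 33° -61° = -28°
crank pin P = (r cos θ, r sin θ) = (31.786113, -16.900976)
h = r sin θ − e = -16.900976 − 1 = -17.900976
sin φ = h / L = -17.900976 / 255 = -0.07019991
φ = arcsin(-0.07019991) = -4.025469°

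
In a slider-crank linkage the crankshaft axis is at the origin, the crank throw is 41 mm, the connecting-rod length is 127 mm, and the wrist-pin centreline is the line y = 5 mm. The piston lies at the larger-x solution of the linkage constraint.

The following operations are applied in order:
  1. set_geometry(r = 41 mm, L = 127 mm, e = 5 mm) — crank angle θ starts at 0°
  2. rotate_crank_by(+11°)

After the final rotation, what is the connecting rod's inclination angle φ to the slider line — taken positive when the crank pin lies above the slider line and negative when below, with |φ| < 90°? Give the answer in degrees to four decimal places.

1.2738

set_geometry: r = 41 mm, L = 127 mm, e = 5 mm; θ ← 0°
rotate_crank_by(+11°): θ ← 0° +11° = 11°
crank pin P = (r cos θ, r sin θ) = (40.246715, 7.823169)
h = r sin θ − e = 7.823169 − 5 = 2.823169
sin φ = h / L = 2.823169 / 127 = 0.02222968
φ = arcsin(0.02222968) = 1.273772°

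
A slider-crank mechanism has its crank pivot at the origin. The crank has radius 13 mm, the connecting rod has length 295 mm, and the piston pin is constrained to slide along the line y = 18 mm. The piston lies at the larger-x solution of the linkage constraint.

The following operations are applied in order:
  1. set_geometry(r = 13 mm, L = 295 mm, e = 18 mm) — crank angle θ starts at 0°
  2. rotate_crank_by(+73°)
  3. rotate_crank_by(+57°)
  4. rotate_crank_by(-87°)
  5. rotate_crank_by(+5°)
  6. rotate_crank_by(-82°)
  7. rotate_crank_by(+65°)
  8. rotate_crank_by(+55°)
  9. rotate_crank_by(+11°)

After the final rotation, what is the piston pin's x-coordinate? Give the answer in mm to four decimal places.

293.3717

set_geometry: r = 13 mm, L = 295 mm, e = 18 mm; θ ← 0°
rotate_crank_by(+73°): θ ← 0° +73° = 73°
rotate_crank_by(+57°): θ ← 73° +57° = 130°
rotate_crank_by(-87°): θ ← 130° -87° = 43°
rotate_crank_by(+5°): θ ← 43° +5° = 48°
rotate_crank_by(-82°): θ ← 48° -82° = -34°
rotate_crank_by(+65°): θ ← -34° +65° = 31°
rotate_crank_by(+55°): θ ← 31° +55° = 86°
rotate_crank_by(+11°): θ ← 86° +11° = 97°
crank pin P = (r cos θ, r sin θ) = (-1.584301, 12.903100)
h = r sin θ − e = 12.903100 − 18 = -5.096900
x = r cos θ + √(L² − h²) = -1.584301 + √(87025.0 − 25.9784) = -1.584301 + 294.955966 = 293.371664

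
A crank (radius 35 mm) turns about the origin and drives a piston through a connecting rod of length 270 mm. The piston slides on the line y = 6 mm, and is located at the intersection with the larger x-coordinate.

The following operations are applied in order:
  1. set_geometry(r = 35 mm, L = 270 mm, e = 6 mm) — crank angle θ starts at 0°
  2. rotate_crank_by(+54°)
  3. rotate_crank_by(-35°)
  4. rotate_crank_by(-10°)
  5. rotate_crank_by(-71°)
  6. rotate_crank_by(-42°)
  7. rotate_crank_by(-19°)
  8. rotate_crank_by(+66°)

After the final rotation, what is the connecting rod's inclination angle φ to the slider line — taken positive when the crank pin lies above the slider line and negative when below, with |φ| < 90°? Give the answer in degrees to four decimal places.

-7.5238

set_geometry: r = 35 mm, L = 270 mm, e = 6 mm; θ ← 0°
rotate_crank_by(+54°): θ ← 0° +54° = 54°
rotate_crank_by(-35°): θ ← 54° -35° = 19°
rotate_crank_by(-10°): θ ← 19° -10° = 9°
rotate_crank_by(-71°): θ ← 9° -71° = -62°
rotate_crank_by(-42°): θ ← -62° -42° = -104°
rotate_crank_by(-19°): θ ← -104° -19° = -123°
rotate_crank_by(+66°): θ ← -123° +66° = -57°
crank pin P = (r cos θ, r sin θ) = (19.062366, -29.353470)
h = r sin θ − e = -29.353470 − 6 = -35.353470
sin φ = h / L = -35.353470 / 270 = -0.13093878
φ = arcsin(-0.13093878) = -7.523844°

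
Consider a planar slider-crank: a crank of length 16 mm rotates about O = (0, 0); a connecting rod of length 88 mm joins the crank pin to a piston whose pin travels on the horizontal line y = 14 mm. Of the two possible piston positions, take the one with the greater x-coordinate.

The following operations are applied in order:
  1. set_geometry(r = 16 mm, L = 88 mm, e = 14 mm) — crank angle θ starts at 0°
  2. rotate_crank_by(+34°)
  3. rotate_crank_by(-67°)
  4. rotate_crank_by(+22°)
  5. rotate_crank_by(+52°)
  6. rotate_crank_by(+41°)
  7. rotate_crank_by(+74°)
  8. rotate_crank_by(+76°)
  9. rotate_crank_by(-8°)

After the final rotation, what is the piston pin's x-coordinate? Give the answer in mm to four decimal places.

72.8307

set_geometry: r = 16 mm, L = 88 mm, e = 14 mm; θ ← 0°
rotate_crank_by(+34°): θ ← 0° +34° = 34°
rotate_crank_by(-67°): θ ← 34° -67° = -33°
rotate_crank_by(+22°): θ ← -33° +22° = -11°
rotate_crank_by(+52°): θ ← -11° +52° = 41°
rotate_crank_by(+41°): θ ← 41° +41° = 82°
rotate_crank_by(+74°): θ ← 82° +74° = 156°
rotate_crank_by(+76°): θ ← 156° +76° = 232°
rotate_crank_by(-8°): θ ← 232° -8° = 224°
crank pin P = (r cos θ, r sin θ) = (-11.509437, -11.114534)
h = r sin θ − e = -11.114534 − 14 = -25.114534
x = r cos θ + √(L² − h²) = -11.509437 + √(7744.0 − 630.7398) = -11.509437 + 84.340146 = 72.830709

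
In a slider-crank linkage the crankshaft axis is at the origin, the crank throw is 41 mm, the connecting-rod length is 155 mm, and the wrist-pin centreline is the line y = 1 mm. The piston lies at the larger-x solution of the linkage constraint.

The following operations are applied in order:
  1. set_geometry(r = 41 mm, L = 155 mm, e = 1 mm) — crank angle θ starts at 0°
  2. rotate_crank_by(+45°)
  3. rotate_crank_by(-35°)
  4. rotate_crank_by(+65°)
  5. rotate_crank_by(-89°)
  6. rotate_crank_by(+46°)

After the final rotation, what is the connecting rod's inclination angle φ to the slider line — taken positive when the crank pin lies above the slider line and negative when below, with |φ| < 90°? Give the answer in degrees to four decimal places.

set_geometry: r = 41 mm, L = 155 mm, e = 1 mm; θ ← 0°
rotate_crank_by(+45°): θ ← 0° +45° = 45°
rotate_crank_by(-35°): θ ← 45° -35° = 10°
rotate_crank_by(+65°): θ ← 10° +65° = 75°
rotate_crank_by(-89°): θ ← 75° -89° = -14°
rotate_crank_by(+46°): θ ← -14° +46° = 32°
crank pin P = (r cos θ, r sin θ) = (34.769972, 21.726690)
h = r sin θ − e = 21.726690 − 1 = 20.726690
sin φ = h / L = 20.726690 / 155 = 0.13372058
φ = arcsin(0.13372058) = 7.684644°

7.6846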